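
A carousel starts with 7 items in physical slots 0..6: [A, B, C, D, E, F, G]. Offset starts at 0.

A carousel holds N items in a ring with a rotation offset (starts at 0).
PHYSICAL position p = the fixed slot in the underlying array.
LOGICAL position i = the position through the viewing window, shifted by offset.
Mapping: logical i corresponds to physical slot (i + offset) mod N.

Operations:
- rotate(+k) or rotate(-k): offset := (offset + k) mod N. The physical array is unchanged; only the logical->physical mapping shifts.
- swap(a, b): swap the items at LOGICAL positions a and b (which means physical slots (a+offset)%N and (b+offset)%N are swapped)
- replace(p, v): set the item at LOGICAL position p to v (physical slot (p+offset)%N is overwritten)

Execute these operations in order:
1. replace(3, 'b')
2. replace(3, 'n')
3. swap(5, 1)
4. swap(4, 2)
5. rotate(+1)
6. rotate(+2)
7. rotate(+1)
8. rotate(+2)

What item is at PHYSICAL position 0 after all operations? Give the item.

After op 1 (replace(3, 'b')): offset=0, physical=[A,B,C,b,E,F,G], logical=[A,B,C,b,E,F,G]
After op 2 (replace(3, 'n')): offset=0, physical=[A,B,C,n,E,F,G], logical=[A,B,C,n,E,F,G]
After op 3 (swap(5, 1)): offset=0, physical=[A,F,C,n,E,B,G], logical=[A,F,C,n,E,B,G]
After op 4 (swap(4, 2)): offset=0, physical=[A,F,E,n,C,B,G], logical=[A,F,E,n,C,B,G]
After op 5 (rotate(+1)): offset=1, physical=[A,F,E,n,C,B,G], logical=[F,E,n,C,B,G,A]
After op 6 (rotate(+2)): offset=3, physical=[A,F,E,n,C,B,G], logical=[n,C,B,G,A,F,E]
After op 7 (rotate(+1)): offset=4, physical=[A,F,E,n,C,B,G], logical=[C,B,G,A,F,E,n]
After op 8 (rotate(+2)): offset=6, physical=[A,F,E,n,C,B,G], logical=[G,A,F,E,n,C,B]

Answer: A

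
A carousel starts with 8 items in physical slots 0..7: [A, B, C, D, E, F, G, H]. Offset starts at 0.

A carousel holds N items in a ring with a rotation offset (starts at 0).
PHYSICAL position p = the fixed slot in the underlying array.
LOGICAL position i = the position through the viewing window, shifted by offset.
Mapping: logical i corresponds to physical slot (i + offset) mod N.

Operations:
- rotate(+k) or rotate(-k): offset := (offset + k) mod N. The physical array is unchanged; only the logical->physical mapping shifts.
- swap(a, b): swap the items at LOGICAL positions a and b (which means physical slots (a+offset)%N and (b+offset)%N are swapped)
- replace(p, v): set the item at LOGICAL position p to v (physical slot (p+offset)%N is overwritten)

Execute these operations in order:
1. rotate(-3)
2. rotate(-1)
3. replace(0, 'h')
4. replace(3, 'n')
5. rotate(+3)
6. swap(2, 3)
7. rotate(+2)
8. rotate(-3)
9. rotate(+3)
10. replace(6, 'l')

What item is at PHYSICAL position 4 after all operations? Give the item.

Answer: h

Derivation:
After op 1 (rotate(-3)): offset=5, physical=[A,B,C,D,E,F,G,H], logical=[F,G,H,A,B,C,D,E]
After op 2 (rotate(-1)): offset=4, physical=[A,B,C,D,E,F,G,H], logical=[E,F,G,H,A,B,C,D]
After op 3 (replace(0, 'h')): offset=4, physical=[A,B,C,D,h,F,G,H], logical=[h,F,G,H,A,B,C,D]
After op 4 (replace(3, 'n')): offset=4, physical=[A,B,C,D,h,F,G,n], logical=[h,F,G,n,A,B,C,D]
After op 5 (rotate(+3)): offset=7, physical=[A,B,C,D,h,F,G,n], logical=[n,A,B,C,D,h,F,G]
After op 6 (swap(2, 3)): offset=7, physical=[A,C,B,D,h,F,G,n], logical=[n,A,C,B,D,h,F,G]
After op 7 (rotate(+2)): offset=1, physical=[A,C,B,D,h,F,G,n], logical=[C,B,D,h,F,G,n,A]
After op 8 (rotate(-3)): offset=6, physical=[A,C,B,D,h,F,G,n], logical=[G,n,A,C,B,D,h,F]
After op 9 (rotate(+3)): offset=1, physical=[A,C,B,D,h,F,G,n], logical=[C,B,D,h,F,G,n,A]
After op 10 (replace(6, 'l')): offset=1, physical=[A,C,B,D,h,F,G,l], logical=[C,B,D,h,F,G,l,A]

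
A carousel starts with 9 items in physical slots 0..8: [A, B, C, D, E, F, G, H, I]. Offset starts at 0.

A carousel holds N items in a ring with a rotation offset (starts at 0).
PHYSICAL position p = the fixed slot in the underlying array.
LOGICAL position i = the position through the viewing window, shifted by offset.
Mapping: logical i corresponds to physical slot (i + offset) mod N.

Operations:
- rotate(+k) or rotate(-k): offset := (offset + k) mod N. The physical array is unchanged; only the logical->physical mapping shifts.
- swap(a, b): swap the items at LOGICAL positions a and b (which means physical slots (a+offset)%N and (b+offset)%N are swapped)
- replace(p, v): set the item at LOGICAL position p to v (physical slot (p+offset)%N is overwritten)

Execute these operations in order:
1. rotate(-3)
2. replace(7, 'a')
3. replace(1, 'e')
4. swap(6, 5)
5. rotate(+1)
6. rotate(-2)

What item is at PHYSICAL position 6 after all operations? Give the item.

Answer: G

Derivation:
After op 1 (rotate(-3)): offset=6, physical=[A,B,C,D,E,F,G,H,I], logical=[G,H,I,A,B,C,D,E,F]
After op 2 (replace(7, 'a')): offset=6, physical=[A,B,C,D,a,F,G,H,I], logical=[G,H,I,A,B,C,D,a,F]
After op 3 (replace(1, 'e')): offset=6, physical=[A,B,C,D,a,F,G,e,I], logical=[G,e,I,A,B,C,D,a,F]
After op 4 (swap(6, 5)): offset=6, physical=[A,B,D,C,a,F,G,e,I], logical=[G,e,I,A,B,D,C,a,F]
After op 5 (rotate(+1)): offset=7, physical=[A,B,D,C,a,F,G,e,I], logical=[e,I,A,B,D,C,a,F,G]
After op 6 (rotate(-2)): offset=5, physical=[A,B,D,C,a,F,G,e,I], logical=[F,G,e,I,A,B,D,C,a]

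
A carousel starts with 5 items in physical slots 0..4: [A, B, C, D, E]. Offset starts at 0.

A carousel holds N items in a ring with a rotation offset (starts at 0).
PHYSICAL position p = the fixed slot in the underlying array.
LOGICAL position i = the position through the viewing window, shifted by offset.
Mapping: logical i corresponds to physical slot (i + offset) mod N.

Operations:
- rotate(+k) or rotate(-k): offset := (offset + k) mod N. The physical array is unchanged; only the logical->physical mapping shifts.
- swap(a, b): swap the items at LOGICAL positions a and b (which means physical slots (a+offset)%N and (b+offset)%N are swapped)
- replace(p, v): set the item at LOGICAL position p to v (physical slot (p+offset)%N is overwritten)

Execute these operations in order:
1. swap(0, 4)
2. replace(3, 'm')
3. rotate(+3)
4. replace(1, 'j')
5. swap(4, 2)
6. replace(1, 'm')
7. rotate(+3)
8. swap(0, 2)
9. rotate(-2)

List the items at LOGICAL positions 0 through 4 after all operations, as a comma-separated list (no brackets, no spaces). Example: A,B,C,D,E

Answer: m,C,m,E,B

Derivation:
After op 1 (swap(0, 4)): offset=0, physical=[E,B,C,D,A], logical=[E,B,C,D,A]
After op 2 (replace(3, 'm')): offset=0, physical=[E,B,C,m,A], logical=[E,B,C,m,A]
After op 3 (rotate(+3)): offset=3, physical=[E,B,C,m,A], logical=[m,A,E,B,C]
After op 4 (replace(1, 'j')): offset=3, physical=[E,B,C,m,j], logical=[m,j,E,B,C]
After op 5 (swap(4, 2)): offset=3, physical=[C,B,E,m,j], logical=[m,j,C,B,E]
After op 6 (replace(1, 'm')): offset=3, physical=[C,B,E,m,m], logical=[m,m,C,B,E]
After op 7 (rotate(+3)): offset=1, physical=[C,B,E,m,m], logical=[B,E,m,m,C]
After op 8 (swap(0, 2)): offset=1, physical=[C,m,E,B,m], logical=[m,E,B,m,C]
After op 9 (rotate(-2)): offset=4, physical=[C,m,E,B,m], logical=[m,C,m,E,B]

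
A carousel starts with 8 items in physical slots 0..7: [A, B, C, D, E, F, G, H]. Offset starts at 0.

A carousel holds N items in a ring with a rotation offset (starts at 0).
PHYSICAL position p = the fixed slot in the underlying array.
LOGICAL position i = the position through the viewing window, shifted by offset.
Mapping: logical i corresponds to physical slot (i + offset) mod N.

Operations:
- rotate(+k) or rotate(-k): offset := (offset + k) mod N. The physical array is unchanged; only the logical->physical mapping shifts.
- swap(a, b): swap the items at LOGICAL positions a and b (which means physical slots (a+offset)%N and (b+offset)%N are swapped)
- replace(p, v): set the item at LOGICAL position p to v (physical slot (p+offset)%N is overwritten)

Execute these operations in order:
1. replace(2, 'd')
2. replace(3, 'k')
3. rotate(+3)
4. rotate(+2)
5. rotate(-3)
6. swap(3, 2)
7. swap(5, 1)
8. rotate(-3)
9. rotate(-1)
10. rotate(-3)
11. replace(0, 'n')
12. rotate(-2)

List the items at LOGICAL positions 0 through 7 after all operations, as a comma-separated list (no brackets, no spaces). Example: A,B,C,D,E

Answer: B,d,n,F,E,G,k,A

Derivation:
After op 1 (replace(2, 'd')): offset=0, physical=[A,B,d,D,E,F,G,H], logical=[A,B,d,D,E,F,G,H]
After op 2 (replace(3, 'k')): offset=0, physical=[A,B,d,k,E,F,G,H], logical=[A,B,d,k,E,F,G,H]
After op 3 (rotate(+3)): offset=3, physical=[A,B,d,k,E,F,G,H], logical=[k,E,F,G,H,A,B,d]
After op 4 (rotate(+2)): offset=5, physical=[A,B,d,k,E,F,G,H], logical=[F,G,H,A,B,d,k,E]
After op 5 (rotate(-3)): offset=2, physical=[A,B,d,k,E,F,G,H], logical=[d,k,E,F,G,H,A,B]
After op 6 (swap(3, 2)): offset=2, physical=[A,B,d,k,F,E,G,H], logical=[d,k,F,E,G,H,A,B]
After op 7 (swap(5, 1)): offset=2, physical=[A,B,d,H,F,E,G,k], logical=[d,H,F,E,G,k,A,B]
After op 8 (rotate(-3)): offset=7, physical=[A,B,d,H,F,E,G,k], logical=[k,A,B,d,H,F,E,G]
After op 9 (rotate(-1)): offset=6, physical=[A,B,d,H,F,E,G,k], logical=[G,k,A,B,d,H,F,E]
After op 10 (rotate(-3)): offset=3, physical=[A,B,d,H,F,E,G,k], logical=[H,F,E,G,k,A,B,d]
After op 11 (replace(0, 'n')): offset=3, physical=[A,B,d,n,F,E,G,k], logical=[n,F,E,G,k,A,B,d]
After op 12 (rotate(-2)): offset=1, physical=[A,B,d,n,F,E,G,k], logical=[B,d,n,F,E,G,k,A]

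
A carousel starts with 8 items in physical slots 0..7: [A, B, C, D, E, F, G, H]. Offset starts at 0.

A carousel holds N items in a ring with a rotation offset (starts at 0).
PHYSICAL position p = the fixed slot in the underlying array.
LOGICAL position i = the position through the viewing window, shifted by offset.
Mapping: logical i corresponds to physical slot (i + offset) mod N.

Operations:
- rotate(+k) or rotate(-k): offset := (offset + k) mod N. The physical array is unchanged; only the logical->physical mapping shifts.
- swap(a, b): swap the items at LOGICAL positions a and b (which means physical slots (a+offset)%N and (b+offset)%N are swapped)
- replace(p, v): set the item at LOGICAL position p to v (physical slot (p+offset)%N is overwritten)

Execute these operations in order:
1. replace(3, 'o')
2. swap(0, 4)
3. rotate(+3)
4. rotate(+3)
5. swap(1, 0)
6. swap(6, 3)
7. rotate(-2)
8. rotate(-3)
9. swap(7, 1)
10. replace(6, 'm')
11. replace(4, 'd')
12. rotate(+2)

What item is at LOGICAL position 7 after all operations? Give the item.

Answer: E

Derivation:
After op 1 (replace(3, 'o')): offset=0, physical=[A,B,C,o,E,F,G,H], logical=[A,B,C,o,E,F,G,H]
After op 2 (swap(0, 4)): offset=0, physical=[E,B,C,o,A,F,G,H], logical=[E,B,C,o,A,F,G,H]
After op 3 (rotate(+3)): offset=3, physical=[E,B,C,o,A,F,G,H], logical=[o,A,F,G,H,E,B,C]
After op 4 (rotate(+3)): offset=6, physical=[E,B,C,o,A,F,G,H], logical=[G,H,E,B,C,o,A,F]
After op 5 (swap(1, 0)): offset=6, physical=[E,B,C,o,A,F,H,G], logical=[H,G,E,B,C,o,A,F]
After op 6 (swap(6, 3)): offset=6, physical=[E,A,C,o,B,F,H,G], logical=[H,G,E,A,C,o,B,F]
After op 7 (rotate(-2)): offset=4, physical=[E,A,C,o,B,F,H,G], logical=[B,F,H,G,E,A,C,o]
After op 8 (rotate(-3)): offset=1, physical=[E,A,C,o,B,F,H,G], logical=[A,C,o,B,F,H,G,E]
After op 9 (swap(7, 1)): offset=1, physical=[C,A,E,o,B,F,H,G], logical=[A,E,o,B,F,H,G,C]
After op 10 (replace(6, 'm')): offset=1, physical=[C,A,E,o,B,F,H,m], logical=[A,E,o,B,F,H,m,C]
After op 11 (replace(4, 'd')): offset=1, physical=[C,A,E,o,B,d,H,m], logical=[A,E,o,B,d,H,m,C]
After op 12 (rotate(+2)): offset=3, physical=[C,A,E,o,B,d,H,m], logical=[o,B,d,H,m,C,A,E]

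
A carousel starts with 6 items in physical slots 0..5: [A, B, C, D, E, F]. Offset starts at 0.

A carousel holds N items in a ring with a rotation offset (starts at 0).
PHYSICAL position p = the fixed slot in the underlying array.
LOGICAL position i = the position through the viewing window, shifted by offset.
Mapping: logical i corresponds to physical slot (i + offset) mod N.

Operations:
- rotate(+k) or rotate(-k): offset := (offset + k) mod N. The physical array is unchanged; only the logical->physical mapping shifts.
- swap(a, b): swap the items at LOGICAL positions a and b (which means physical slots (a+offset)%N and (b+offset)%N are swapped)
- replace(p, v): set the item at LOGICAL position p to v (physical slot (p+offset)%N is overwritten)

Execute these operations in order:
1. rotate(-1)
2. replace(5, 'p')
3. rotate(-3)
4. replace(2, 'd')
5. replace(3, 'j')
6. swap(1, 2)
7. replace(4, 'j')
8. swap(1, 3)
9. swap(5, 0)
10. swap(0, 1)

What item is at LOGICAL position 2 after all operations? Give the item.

Answer: D

Derivation:
After op 1 (rotate(-1)): offset=5, physical=[A,B,C,D,E,F], logical=[F,A,B,C,D,E]
After op 2 (replace(5, 'p')): offset=5, physical=[A,B,C,D,p,F], logical=[F,A,B,C,D,p]
After op 3 (rotate(-3)): offset=2, physical=[A,B,C,D,p,F], logical=[C,D,p,F,A,B]
After op 4 (replace(2, 'd')): offset=2, physical=[A,B,C,D,d,F], logical=[C,D,d,F,A,B]
After op 5 (replace(3, 'j')): offset=2, physical=[A,B,C,D,d,j], logical=[C,D,d,j,A,B]
After op 6 (swap(1, 2)): offset=2, physical=[A,B,C,d,D,j], logical=[C,d,D,j,A,B]
After op 7 (replace(4, 'j')): offset=2, physical=[j,B,C,d,D,j], logical=[C,d,D,j,j,B]
After op 8 (swap(1, 3)): offset=2, physical=[j,B,C,j,D,d], logical=[C,j,D,d,j,B]
After op 9 (swap(5, 0)): offset=2, physical=[j,C,B,j,D,d], logical=[B,j,D,d,j,C]
After op 10 (swap(0, 1)): offset=2, physical=[j,C,j,B,D,d], logical=[j,B,D,d,j,C]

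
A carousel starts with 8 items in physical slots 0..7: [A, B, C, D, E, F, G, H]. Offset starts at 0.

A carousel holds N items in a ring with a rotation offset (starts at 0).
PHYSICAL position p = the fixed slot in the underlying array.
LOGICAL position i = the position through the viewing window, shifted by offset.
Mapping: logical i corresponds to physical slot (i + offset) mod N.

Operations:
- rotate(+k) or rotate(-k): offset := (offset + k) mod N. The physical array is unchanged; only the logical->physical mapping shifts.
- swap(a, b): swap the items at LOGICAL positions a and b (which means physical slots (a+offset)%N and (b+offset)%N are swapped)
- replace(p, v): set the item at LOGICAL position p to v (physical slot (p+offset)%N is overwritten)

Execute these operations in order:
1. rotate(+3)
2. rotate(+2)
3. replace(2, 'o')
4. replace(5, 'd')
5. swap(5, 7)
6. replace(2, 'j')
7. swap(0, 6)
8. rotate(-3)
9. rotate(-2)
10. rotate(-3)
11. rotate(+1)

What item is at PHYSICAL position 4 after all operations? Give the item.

Answer: d

Derivation:
After op 1 (rotate(+3)): offset=3, physical=[A,B,C,D,E,F,G,H], logical=[D,E,F,G,H,A,B,C]
After op 2 (rotate(+2)): offset=5, physical=[A,B,C,D,E,F,G,H], logical=[F,G,H,A,B,C,D,E]
After op 3 (replace(2, 'o')): offset=5, physical=[A,B,C,D,E,F,G,o], logical=[F,G,o,A,B,C,D,E]
After op 4 (replace(5, 'd')): offset=5, physical=[A,B,d,D,E,F,G,o], logical=[F,G,o,A,B,d,D,E]
After op 5 (swap(5, 7)): offset=5, physical=[A,B,E,D,d,F,G,o], logical=[F,G,o,A,B,E,D,d]
After op 6 (replace(2, 'j')): offset=5, physical=[A,B,E,D,d,F,G,j], logical=[F,G,j,A,B,E,D,d]
After op 7 (swap(0, 6)): offset=5, physical=[A,B,E,F,d,D,G,j], logical=[D,G,j,A,B,E,F,d]
After op 8 (rotate(-3)): offset=2, physical=[A,B,E,F,d,D,G,j], logical=[E,F,d,D,G,j,A,B]
After op 9 (rotate(-2)): offset=0, physical=[A,B,E,F,d,D,G,j], logical=[A,B,E,F,d,D,G,j]
After op 10 (rotate(-3)): offset=5, physical=[A,B,E,F,d,D,G,j], logical=[D,G,j,A,B,E,F,d]
After op 11 (rotate(+1)): offset=6, physical=[A,B,E,F,d,D,G,j], logical=[G,j,A,B,E,F,d,D]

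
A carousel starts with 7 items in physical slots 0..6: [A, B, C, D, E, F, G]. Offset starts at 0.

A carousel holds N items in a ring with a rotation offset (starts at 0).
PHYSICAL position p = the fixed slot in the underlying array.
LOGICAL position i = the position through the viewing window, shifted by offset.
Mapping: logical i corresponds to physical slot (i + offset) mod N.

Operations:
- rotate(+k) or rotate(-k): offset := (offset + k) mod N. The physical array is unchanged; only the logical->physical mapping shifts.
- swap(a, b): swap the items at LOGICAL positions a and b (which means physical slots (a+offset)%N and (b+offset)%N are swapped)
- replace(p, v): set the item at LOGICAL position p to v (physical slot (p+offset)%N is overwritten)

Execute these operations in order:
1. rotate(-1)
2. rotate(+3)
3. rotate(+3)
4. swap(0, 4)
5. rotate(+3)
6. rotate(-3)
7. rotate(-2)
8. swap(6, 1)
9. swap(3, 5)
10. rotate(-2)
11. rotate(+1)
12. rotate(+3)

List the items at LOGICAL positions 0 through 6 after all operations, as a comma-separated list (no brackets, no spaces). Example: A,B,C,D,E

After op 1 (rotate(-1)): offset=6, physical=[A,B,C,D,E,F,G], logical=[G,A,B,C,D,E,F]
After op 2 (rotate(+3)): offset=2, physical=[A,B,C,D,E,F,G], logical=[C,D,E,F,G,A,B]
After op 3 (rotate(+3)): offset=5, physical=[A,B,C,D,E,F,G], logical=[F,G,A,B,C,D,E]
After op 4 (swap(0, 4)): offset=5, physical=[A,B,F,D,E,C,G], logical=[C,G,A,B,F,D,E]
After op 5 (rotate(+3)): offset=1, physical=[A,B,F,D,E,C,G], logical=[B,F,D,E,C,G,A]
After op 6 (rotate(-3)): offset=5, physical=[A,B,F,D,E,C,G], logical=[C,G,A,B,F,D,E]
After op 7 (rotate(-2)): offset=3, physical=[A,B,F,D,E,C,G], logical=[D,E,C,G,A,B,F]
After op 8 (swap(6, 1)): offset=3, physical=[A,B,E,D,F,C,G], logical=[D,F,C,G,A,B,E]
After op 9 (swap(3, 5)): offset=3, physical=[A,G,E,D,F,C,B], logical=[D,F,C,B,A,G,E]
After op 10 (rotate(-2)): offset=1, physical=[A,G,E,D,F,C,B], logical=[G,E,D,F,C,B,A]
After op 11 (rotate(+1)): offset=2, physical=[A,G,E,D,F,C,B], logical=[E,D,F,C,B,A,G]
After op 12 (rotate(+3)): offset=5, physical=[A,G,E,D,F,C,B], logical=[C,B,A,G,E,D,F]

Answer: C,B,A,G,E,D,F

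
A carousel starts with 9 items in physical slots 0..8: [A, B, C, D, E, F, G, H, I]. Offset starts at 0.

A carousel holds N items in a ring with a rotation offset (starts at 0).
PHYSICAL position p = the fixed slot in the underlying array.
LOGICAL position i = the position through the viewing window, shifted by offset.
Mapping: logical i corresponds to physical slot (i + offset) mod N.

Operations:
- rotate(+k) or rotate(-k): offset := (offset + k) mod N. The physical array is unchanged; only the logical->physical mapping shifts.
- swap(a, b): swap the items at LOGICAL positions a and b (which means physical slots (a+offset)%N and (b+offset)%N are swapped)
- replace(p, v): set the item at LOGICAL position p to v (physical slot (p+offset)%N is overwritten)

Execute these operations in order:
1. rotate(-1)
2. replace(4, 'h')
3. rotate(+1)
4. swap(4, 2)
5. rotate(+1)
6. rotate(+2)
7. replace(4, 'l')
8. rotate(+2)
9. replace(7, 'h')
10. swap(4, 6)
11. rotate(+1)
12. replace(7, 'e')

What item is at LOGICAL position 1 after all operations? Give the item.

After op 1 (rotate(-1)): offset=8, physical=[A,B,C,D,E,F,G,H,I], logical=[I,A,B,C,D,E,F,G,H]
After op 2 (replace(4, 'h')): offset=8, physical=[A,B,C,h,E,F,G,H,I], logical=[I,A,B,C,h,E,F,G,H]
After op 3 (rotate(+1)): offset=0, physical=[A,B,C,h,E,F,G,H,I], logical=[A,B,C,h,E,F,G,H,I]
After op 4 (swap(4, 2)): offset=0, physical=[A,B,E,h,C,F,G,H,I], logical=[A,B,E,h,C,F,G,H,I]
After op 5 (rotate(+1)): offset=1, physical=[A,B,E,h,C,F,G,H,I], logical=[B,E,h,C,F,G,H,I,A]
After op 6 (rotate(+2)): offset=3, physical=[A,B,E,h,C,F,G,H,I], logical=[h,C,F,G,H,I,A,B,E]
After op 7 (replace(4, 'l')): offset=3, physical=[A,B,E,h,C,F,G,l,I], logical=[h,C,F,G,l,I,A,B,E]
After op 8 (rotate(+2)): offset=5, physical=[A,B,E,h,C,F,G,l,I], logical=[F,G,l,I,A,B,E,h,C]
After op 9 (replace(7, 'h')): offset=5, physical=[A,B,E,h,C,F,G,l,I], logical=[F,G,l,I,A,B,E,h,C]
After op 10 (swap(4, 6)): offset=5, physical=[E,B,A,h,C,F,G,l,I], logical=[F,G,l,I,E,B,A,h,C]
After op 11 (rotate(+1)): offset=6, physical=[E,B,A,h,C,F,G,l,I], logical=[G,l,I,E,B,A,h,C,F]
After op 12 (replace(7, 'e')): offset=6, physical=[E,B,A,h,e,F,G,l,I], logical=[G,l,I,E,B,A,h,e,F]

Answer: l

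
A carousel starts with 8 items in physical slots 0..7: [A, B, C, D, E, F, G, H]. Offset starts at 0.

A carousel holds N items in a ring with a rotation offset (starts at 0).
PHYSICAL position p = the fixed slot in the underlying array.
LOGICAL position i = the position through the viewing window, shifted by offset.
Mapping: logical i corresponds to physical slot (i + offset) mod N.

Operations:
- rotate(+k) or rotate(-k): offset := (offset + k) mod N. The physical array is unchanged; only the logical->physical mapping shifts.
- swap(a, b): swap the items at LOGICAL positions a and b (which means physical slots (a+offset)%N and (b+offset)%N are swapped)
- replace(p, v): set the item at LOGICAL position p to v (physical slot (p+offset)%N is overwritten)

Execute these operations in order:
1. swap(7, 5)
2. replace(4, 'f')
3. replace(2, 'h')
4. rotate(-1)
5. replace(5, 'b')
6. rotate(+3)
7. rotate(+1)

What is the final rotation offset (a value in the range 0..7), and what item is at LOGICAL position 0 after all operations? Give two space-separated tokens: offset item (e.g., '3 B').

Answer: 3 D

Derivation:
After op 1 (swap(7, 5)): offset=0, physical=[A,B,C,D,E,H,G,F], logical=[A,B,C,D,E,H,G,F]
After op 2 (replace(4, 'f')): offset=0, physical=[A,B,C,D,f,H,G,F], logical=[A,B,C,D,f,H,G,F]
After op 3 (replace(2, 'h')): offset=0, physical=[A,B,h,D,f,H,G,F], logical=[A,B,h,D,f,H,G,F]
After op 4 (rotate(-1)): offset=7, physical=[A,B,h,D,f,H,G,F], logical=[F,A,B,h,D,f,H,G]
After op 5 (replace(5, 'b')): offset=7, physical=[A,B,h,D,b,H,G,F], logical=[F,A,B,h,D,b,H,G]
After op 6 (rotate(+3)): offset=2, physical=[A,B,h,D,b,H,G,F], logical=[h,D,b,H,G,F,A,B]
After op 7 (rotate(+1)): offset=3, physical=[A,B,h,D,b,H,G,F], logical=[D,b,H,G,F,A,B,h]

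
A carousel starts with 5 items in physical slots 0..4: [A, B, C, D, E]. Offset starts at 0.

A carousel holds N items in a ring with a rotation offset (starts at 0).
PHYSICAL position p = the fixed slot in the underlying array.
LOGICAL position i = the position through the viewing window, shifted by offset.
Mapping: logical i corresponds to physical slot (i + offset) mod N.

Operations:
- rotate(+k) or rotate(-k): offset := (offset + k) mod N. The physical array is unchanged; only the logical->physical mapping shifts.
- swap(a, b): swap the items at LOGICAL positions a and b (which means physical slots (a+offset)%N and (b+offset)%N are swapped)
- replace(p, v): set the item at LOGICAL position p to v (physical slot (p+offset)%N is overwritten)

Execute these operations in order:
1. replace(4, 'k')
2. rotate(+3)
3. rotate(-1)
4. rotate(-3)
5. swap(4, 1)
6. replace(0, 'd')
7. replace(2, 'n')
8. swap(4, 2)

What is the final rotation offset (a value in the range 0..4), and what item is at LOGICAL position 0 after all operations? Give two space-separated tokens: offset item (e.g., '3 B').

Answer: 4 d

Derivation:
After op 1 (replace(4, 'k')): offset=0, physical=[A,B,C,D,k], logical=[A,B,C,D,k]
After op 2 (rotate(+3)): offset=3, physical=[A,B,C,D,k], logical=[D,k,A,B,C]
After op 3 (rotate(-1)): offset=2, physical=[A,B,C,D,k], logical=[C,D,k,A,B]
After op 4 (rotate(-3)): offset=4, physical=[A,B,C,D,k], logical=[k,A,B,C,D]
After op 5 (swap(4, 1)): offset=4, physical=[D,B,C,A,k], logical=[k,D,B,C,A]
After op 6 (replace(0, 'd')): offset=4, physical=[D,B,C,A,d], logical=[d,D,B,C,A]
After op 7 (replace(2, 'n')): offset=4, physical=[D,n,C,A,d], logical=[d,D,n,C,A]
After op 8 (swap(4, 2)): offset=4, physical=[D,A,C,n,d], logical=[d,D,A,C,n]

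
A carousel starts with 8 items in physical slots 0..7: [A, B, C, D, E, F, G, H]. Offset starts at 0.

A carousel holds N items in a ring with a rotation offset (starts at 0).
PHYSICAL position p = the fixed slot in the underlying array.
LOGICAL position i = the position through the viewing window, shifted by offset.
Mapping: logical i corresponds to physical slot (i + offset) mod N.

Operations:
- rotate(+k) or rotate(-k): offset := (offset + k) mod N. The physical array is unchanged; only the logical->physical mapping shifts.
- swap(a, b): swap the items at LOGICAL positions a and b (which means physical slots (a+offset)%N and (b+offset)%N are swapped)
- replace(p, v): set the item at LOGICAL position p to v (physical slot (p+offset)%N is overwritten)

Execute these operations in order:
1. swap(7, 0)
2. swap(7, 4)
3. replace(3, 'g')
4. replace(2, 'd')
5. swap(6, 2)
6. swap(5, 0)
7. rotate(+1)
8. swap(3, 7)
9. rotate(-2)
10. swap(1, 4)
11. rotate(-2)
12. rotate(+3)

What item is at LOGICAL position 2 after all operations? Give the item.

Answer: G

Derivation:
After op 1 (swap(7, 0)): offset=0, physical=[H,B,C,D,E,F,G,A], logical=[H,B,C,D,E,F,G,A]
After op 2 (swap(7, 4)): offset=0, physical=[H,B,C,D,A,F,G,E], logical=[H,B,C,D,A,F,G,E]
After op 3 (replace(3, 'g')): offset=0, physical=[H,B,C,g,A,F,G,E], logical=[H,B,C,g,A,F,G,E]
After op 4 (replace(2, 'd')): offset=0, physical=[H,B,d,g,A,F,G,E], logical=[H,B,d,g,A,F,G,E]
After op 5 (swap(6, 2)): offset=0, physical=[H,B,G,g,A,F,d,E], logical=[H,B,G,g,A,F,d,E]
After op 6 (swap(5, 0)): offset=0, physical=[F,B,G,g,A,H,d,E], logical=[F,B,G,g,A,H,d,E]
After op 7 (rotate(+1)): offset=1, physical=[F,B,G,g,A,H,d,E], logical=[B,G,g,A,H,d,E,F]
After op 8 (swap(3, 7)): offset=1, physical=[A,B,G,g,F,H,d,E], logical=[B,G,g,F,H,d,E,A]
After op 9 (rotate(-2)): offset=7, physical=[A,B,G,g,F,H,d,E], logical=[E,A,B,G,g,F,H,d]
After op 10 (swap(1, 4)): offset=7, physical=[g,B,G,A,F,H,d,E], logical=[E,g,B,G,A,F,H,d]
After op 11 (rotate(-2)): offset=5, physical=[g,B,G,A,F,H,d,E], logical=[H,d,E,g,B,G,A,F]
After op 12 (rotate(+3)): offset=0, physical=[g,B,G,A,F,H,d,E], logical=[g,B,G,A,F,H,d,E]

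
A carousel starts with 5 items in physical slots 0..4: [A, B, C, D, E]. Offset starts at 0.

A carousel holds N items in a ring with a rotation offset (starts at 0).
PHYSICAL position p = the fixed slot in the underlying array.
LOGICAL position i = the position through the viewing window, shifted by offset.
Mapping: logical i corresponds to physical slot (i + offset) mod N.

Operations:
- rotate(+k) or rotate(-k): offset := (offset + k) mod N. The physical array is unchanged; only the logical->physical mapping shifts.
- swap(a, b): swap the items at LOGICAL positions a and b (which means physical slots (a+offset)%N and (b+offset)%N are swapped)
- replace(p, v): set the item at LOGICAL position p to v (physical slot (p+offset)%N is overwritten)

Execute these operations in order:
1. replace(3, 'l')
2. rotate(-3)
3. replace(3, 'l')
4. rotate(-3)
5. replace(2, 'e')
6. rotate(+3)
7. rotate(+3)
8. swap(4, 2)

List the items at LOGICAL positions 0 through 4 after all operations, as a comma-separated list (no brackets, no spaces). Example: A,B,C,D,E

Answer: l,e,E,l,C

Derivation:
After op 1 (replace(3, 'l')): offset=0, physical=[A,B,C,l,E], logical=[A,B,C,l,E]
After op 2 (rotate(-3)): offset=2, physical=[A,B,C,l,E], logical=[C,l,E,A,B]
After op 3 (replace(3, 'l')): offset=2, physical=[l,B,C,l,E], logical=[C,l,E,l,B]
After op 4 (rotate(-3)): offset=4, physical=[l,B,C,l,E], logical=[E,l,B,C,l]
After op 5 (replace(2, 'e')): offset=4, physical=[l,e,C,l,E], logical=[E,l,e,C,l]
After op 6 (rotate(+3)): offset=2, physical=[l,e,C,l,E], logical=[C,l,E,l,e]
After op 7 (rotate(+3)): offset=0, physical=[l,e,C,l,E], logical=[l,e,C,l,E]
After op 8 (swap(4, 2)): offset=0, physical=[l,e,E,l,C], logical=[l,e,E,l,C]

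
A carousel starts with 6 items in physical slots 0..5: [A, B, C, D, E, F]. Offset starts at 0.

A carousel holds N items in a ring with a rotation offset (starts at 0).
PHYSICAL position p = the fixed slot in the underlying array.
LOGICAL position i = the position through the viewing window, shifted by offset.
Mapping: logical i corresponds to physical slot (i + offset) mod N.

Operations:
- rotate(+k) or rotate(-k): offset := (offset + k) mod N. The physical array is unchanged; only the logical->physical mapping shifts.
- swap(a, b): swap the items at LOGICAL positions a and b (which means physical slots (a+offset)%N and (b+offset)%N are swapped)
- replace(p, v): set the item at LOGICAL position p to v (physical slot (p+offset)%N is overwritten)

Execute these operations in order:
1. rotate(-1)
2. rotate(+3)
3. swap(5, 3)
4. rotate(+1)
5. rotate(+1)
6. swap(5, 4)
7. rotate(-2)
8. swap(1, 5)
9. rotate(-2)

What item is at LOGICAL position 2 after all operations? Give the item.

After op 1 (rotate(-1)): offset=5, physical=[A,B,C,D,E,F], logical=[F,A,B,C,D,E]
After op 2 (rotate(+3)): offset=2, physical=[A,B,C,D,E,F], logical=[C,D,E,F,A,B]
After op 3 (swap(5, 3)): offset=2, physical=[A,F,C,D,E,B], logical=[C,D,E,B,A,F]
After op 4 (rotate(+1)): offset=3, physical=[A,F,C,D,E,B], logical=[D,E,B,A,F,C]
After op 5 (rotate(+1)): offset=4, physical=[A,F,C,D,E,B], logical=[E,B,A,F,C,D]
After op 6 (swap(5, 4)): offset=4, physical=[A,F,D,C,E,B], logical=[E,B,A,F,D,C]
After op 7 (rotate(-2)): offset=2, physical=[A,F,D,C,E,B], logical=[D,C,E,B,A,F]
After op 8 (swap(1, 5)): offset=2, physical=[A,C,D,F,E,B], logical=[D,F,E,B,A,C]
After op 9 (rotate(-2)): offset=0, physical=[A,C,D,F,E,B], logical=[A,C,D,F,E,B]

Answer: D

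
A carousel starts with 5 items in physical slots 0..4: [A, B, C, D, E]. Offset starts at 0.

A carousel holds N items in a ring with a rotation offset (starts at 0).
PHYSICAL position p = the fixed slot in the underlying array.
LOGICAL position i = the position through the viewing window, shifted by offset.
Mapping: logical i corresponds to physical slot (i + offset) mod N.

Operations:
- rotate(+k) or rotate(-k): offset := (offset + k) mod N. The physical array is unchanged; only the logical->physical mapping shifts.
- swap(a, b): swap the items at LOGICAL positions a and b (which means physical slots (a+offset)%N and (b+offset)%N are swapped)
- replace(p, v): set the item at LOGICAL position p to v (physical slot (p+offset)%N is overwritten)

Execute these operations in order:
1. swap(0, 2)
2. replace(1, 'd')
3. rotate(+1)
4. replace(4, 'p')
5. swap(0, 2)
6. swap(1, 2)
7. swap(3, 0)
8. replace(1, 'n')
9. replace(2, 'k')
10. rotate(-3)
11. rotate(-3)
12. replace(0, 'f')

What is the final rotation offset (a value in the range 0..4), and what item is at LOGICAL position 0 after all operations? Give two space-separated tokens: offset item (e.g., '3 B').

After op 1 (swap(0, 2)): offset=0, physical=[C,B,A,D,E], logical=[C,B,A,D,E]
After op 2 (replace(1, 'd')): offset=0, physical=[C,d,A,D,E], logical=[C,d,A,D,E]
After op 3 (rotate(+1)): offset=1, physical=[C,d,A,D,E], logical=[d,A,D,E,C]
After op 4 (replace(4, 'p')): offset=1, physical=[p,d,A,D,E], logical=[d,A,D,E,p]
After op 5 (swap(0, 2)): offset=1, physical=[p,D,A,d,E], logical=[D,A,d,E,p]
After op 6 (swap(1, 2)): offset=1, physical=[p,D,d,A,E], logical=[D,d,A,E,p]
After op 7 (swap(3, 0)): offset=1, physical=[p,E,d,A,D], logical=[E,d,A,D,p]
After op 8 (replace(1, 'n')): offset=1, physical=[p,E,n,A,D], logical=[E,n,A,D,p]
After op 9 (replace(2, 'k')): offset=1, physical=[p,E,n,k,D], logical=[E,n,k,D,p]
After op 10 (rotate(-3)): offset=3, physical=[p,E,n,k,D], logical=[k,D,p,E,n]
After op 11 (rotate(-3)): offset=0, physical=[p,E,n,k,D], logical=[p,E,n,k,D]
After op 12 (replace(0, 'f')): offset=0, physical=[f,E,n,k,D], logical=[f,E,n,k,D]

Answer: 0 f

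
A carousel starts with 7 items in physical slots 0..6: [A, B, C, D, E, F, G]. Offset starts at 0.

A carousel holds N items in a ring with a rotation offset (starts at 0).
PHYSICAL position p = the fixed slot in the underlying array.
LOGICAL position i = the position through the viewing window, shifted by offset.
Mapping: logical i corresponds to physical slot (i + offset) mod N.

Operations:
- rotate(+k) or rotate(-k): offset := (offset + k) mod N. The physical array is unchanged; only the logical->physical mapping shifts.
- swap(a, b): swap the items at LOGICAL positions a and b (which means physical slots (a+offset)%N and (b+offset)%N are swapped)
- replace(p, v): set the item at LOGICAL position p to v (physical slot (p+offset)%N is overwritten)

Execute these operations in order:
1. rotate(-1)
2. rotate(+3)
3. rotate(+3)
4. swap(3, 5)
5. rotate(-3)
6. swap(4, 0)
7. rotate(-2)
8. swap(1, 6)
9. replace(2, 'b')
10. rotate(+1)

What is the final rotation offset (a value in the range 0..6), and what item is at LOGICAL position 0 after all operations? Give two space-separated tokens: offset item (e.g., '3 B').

After op 1 (rotate(-1)): offset=6, physical=[A,B,C,D,E,F,G], logical=[G,A,B,C,D,E,F]
After op 2 (rotate(+3)): offset=2, physical=[A,B,C,D,E,F,G], logical=[C,D,E,F,G,A,B]
After op 3 (rotate(+3)): offset=5, physical=[A,B,C,D,E,F,G], logical=[F,G,A,B,C,D,E]
After op 4 (swap(3, 5)): offset=5, physical=[A,D,C,B,E,F,G], logical=[F,G,A,D,C,B,E]
After op 5 (rotate(-3)): offset=2, physical=[A,D,C,B,E,F,G], logical=[C,B,E,F,G,A,D]
After op 6 (swap(4, 0)): offset=2, physical=[A,D,G,B,E,F,C], logical=[G,B,E,F,C,A,D]
After op 7 (rotate(-2)): offset=0, physical=[A,D,G,B,E,F,C], logical=[A,D,G,B,E,F,C]
After op 8 (swap(1, 6)): offset=0, physical=[A,C,G,B,E,F,D], logical=[A,C,G,B,E,F,D]
After op 9 (replace(2, 'b')): offset=0, physical=[A,C,b,B,E,F,D], logical=[A,C,b,B,E,F,D]
After op 10 (rotate(+1)): offset=1, physical=[A,C,b,B,E,F,D], logical=[C,b,B,E,F,D,A]

Answer: 1 C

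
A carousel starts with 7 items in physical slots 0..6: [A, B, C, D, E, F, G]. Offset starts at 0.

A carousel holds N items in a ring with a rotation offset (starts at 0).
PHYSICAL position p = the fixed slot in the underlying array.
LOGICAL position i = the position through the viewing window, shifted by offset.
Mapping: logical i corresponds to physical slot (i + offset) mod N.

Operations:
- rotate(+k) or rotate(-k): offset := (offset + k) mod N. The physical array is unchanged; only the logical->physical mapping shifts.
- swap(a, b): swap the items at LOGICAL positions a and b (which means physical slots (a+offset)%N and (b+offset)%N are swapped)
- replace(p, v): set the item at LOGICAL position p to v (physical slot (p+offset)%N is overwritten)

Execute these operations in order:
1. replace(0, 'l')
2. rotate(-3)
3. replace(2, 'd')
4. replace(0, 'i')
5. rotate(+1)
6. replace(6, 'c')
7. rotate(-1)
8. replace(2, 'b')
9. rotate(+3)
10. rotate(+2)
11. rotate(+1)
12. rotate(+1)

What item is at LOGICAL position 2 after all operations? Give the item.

Answer: b

Derivation:
After op 1 (replace(0, 'l')): offset=0, physical=[l,B,C,D,E,F,G], logical=[l,B,C,D,E,F,G]
After op 2 (rotate(-3)): offset=4, physical=[l,B,C,D,E,F,G], logical=[E,F,G,l,B,C,D]
After op 3 (replace(2, 'd')): offset=4, physical=[l,B,C,D,E,F,d], logical=[E,F,d,l,B,C,D]
After op 4 (replace(0, 'i')): offset=4, physical=[l,B,C,D,i,F,d], logical=[i,F,d,l,B,C,D]
After op 5 (rotate(+1)): offset=5, physical=[l,B,C,D,i,F,d], logical=[F,d,l,B,C,D,i]
After op 6 (replace(6, 'c')): offset=5, physical=[l,B,C,D,c,F,d], logical=[F,d,l,B,C,D,c]
After op 7 (rotate(-1)): offset=4, physical=[l,B,C,D,c,F,d], logical=[c,F,d,l,B,C,D]
After op 8 (replace(2, 'b')): offset=4, physical=[l,B,C,D,c,F,b], logical=[c,F,b,l,B,C,D]
After op 9 (rotate(+3)): offset=0, physical=[l,B,C,D,c,F,b], logical=[l,B,C,D,c,F,b]
After op 10 (rotate(+2)): offset=2, physical=[l,B,C,D,c,F,b], logical=[C,D,c,F,b,l,B]
After op 11 (rotate(+1)): offset=3, physical=[l,B,C,D,c,F,b], logical=[D,c,F,b,l,B,C]
After op 12 (rotate(+1)): offset=4, physical=[l,B,C,D,c,F,b], logical=[c,F,b,l,B,C,D]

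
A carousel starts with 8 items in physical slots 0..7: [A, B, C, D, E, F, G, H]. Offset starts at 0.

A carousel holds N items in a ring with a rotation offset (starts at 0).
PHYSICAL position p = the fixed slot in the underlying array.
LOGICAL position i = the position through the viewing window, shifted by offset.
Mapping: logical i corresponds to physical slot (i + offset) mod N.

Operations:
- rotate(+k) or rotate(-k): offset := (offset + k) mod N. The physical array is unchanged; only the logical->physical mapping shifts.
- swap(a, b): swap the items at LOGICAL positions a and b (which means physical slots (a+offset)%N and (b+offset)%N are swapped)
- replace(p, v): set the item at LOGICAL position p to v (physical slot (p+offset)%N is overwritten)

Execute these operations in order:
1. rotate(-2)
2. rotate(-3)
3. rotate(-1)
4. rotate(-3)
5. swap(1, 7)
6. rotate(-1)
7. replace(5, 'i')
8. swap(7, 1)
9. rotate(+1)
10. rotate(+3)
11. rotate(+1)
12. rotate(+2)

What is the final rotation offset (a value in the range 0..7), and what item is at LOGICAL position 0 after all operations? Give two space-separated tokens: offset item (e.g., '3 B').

After op 1 (rotate(-2)): offset=6, physical=[A,B,C,D,E,F,G,H], logical=[G,H,A,B,C,D,E,F]
After op 2 (rotate(-3)): offset=3, physical=[A,B,C,D,E,F,G,H], logical=[D,E,F,G,H,A,B,C]
After op 3 (rotate(-1)): offset=2, physical=[A,B,C,D,E,F,G,H], logical=[C,D,E,F,G,H,A,B]
After op 4 (rotate(-3)): offset=7, physical=[A,B,C,D,E,F,G,H], logical=[H,A,B,C,D,E,F,G]
After op 5 (swap(1, 7)): offset=7, physical=[G,B,C,D,E,F,A,H], logical=[H,G,B,C,D,E,F,A]
After op 6 (rotate(-1)): offset=6, physical=[G,B,C,D,E,F,A,H], logical=[A,H,G,B,C,D,E,F]
After op 7 (replace(5, 'i')): offset=6, physical=[G,B,C,i,E,F,A,H], logical=[A,H,G,B,C,i,E,F]
After op 8 (swap(7, 1)): offset=6, physical=[G,B,C,i,E,H,A,F], logical=[A,F,G,B,C,i,E,H]
After op 9 (rotate(+1)): offset=7, physical=[G,B,C,i,E,H,A,F], logical=[F,G,B,C,i,E,H,A]
After op 10 (rotate(+3)): offset=2, physical=[G,B,C,i,E,H,A,F], logical=[C,i,E,H,A,F,G,B]
After op 11 (rotate(+1)): offset=3, physical=[G,B,C,i,E,H,A,F], logical=[i,E,H,A,F,G,B,C]
After op 12 (rotate(+2)): offset=5, physical=[G,B,C,i,E,H,A,F], logical=[H,A,F,G,B,C,i,E]

Answer: 5 H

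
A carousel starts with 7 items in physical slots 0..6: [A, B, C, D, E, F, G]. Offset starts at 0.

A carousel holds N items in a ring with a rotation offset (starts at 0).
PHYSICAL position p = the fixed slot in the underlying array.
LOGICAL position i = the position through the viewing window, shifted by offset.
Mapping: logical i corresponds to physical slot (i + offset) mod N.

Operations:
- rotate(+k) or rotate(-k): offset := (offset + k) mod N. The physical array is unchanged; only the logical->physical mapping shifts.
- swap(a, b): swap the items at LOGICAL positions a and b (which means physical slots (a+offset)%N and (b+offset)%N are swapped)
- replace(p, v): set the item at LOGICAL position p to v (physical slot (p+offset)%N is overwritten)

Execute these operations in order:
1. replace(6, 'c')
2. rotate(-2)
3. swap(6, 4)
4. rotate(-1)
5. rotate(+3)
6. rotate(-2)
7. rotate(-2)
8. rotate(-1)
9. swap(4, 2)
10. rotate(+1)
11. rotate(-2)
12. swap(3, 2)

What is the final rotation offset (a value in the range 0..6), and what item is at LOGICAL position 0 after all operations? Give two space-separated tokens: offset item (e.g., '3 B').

After op 1 (replace(6, 'c')): offset=0, physical=[A,B,C,D,E,F,c], logical=[A,B,C,D,E,F,c]
After op 2 (rotate(-2)): offset=5, physical=[A,B,C,D,E,F,c], logical=[F,c,A,B,C,D,E]
After op 3 (swap(6, 4)): offset=5, physical=[A,B,E,D,C,F,c], logical=[F,c,A,B,E,D,C]
After op 4 (rotate(-1)): offset=4, physical=[A,B,E,D,C,F,c], logical=[C,F,c,A,B,E,D]
After op 5 (rotate(+3)): offset=0, physical=[A,B,E,D,C,F,c], logical=[A,B,E,D,C,F,c]
After op 6 (rotate(-2)): offset=5, physical=[A,B,E,D,C,F,c], logical=[F,c,A,B,E,D,C]
After op 7 (rotate(-2)): offset=3, physical=[A,B,E,D,C,F,c], logical=[D,C,F,c,A,B,E]
After op 8 (rotate(-1)): offset=2, physical=[A,B,E,D,C,F,c], logical=[E,D,C,F,c,A,B]
After op 9 (swap(4, 2)): offset=2, physical=[A,B,E,D,c,F,C], logical=[E,D,c,F,C,A,B]
After op 10 (rotate(+1)): offset=3, physical=[A,B,E,D,c,F,C], logical=[D,c,F,C,A,B,E]
After op 11 (rotate(-2)): offset=1, physical=[A,B,E,D,c,F,C], logical=[B,E,D,c,F,C,A]
After op 12 (swap(3, 2)): offset=1, physical=[A,B,E,c,D,F,C], logical=[B,E,c,D,F,C,A]

Answer: 1 B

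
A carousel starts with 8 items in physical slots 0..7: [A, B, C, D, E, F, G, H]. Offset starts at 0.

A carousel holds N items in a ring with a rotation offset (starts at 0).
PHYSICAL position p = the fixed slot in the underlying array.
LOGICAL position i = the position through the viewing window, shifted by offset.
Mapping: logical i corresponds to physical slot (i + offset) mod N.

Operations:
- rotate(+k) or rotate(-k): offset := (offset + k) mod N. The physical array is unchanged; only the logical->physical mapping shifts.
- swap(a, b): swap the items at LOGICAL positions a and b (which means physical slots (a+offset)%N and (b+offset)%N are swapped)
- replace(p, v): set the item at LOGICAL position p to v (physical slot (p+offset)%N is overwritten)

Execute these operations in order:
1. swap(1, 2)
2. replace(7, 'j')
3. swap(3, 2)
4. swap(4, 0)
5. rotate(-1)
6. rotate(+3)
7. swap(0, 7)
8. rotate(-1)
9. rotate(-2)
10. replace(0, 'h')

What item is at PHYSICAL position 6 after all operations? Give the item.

After op 1 (swap(1, 2)): offset=0, physical=[A,C,B,D,E,F,G,H], logical=[A,C,B,D,E,F,G,H]
After op 2 (replace(7, 'j')): offset=0, physical=[A,C,B,D,E,F,G,j], logical=[A,C,B,D,E,F,G,j]
After op 3 (swap(3, 2)): offset=0, physical=[A,C,D,B,E,F,G,j], logical=[A,C,D,B,E,F,G,j]
After op 4 (swap(4, 0)): offset=0, physical=[E,C,D,B,A,F,G,j], logical=[E,C,D,B,A,F,G,j]
After op 5 (rotate(-1)): offset=7, physical=[E,C,D,B,A,F,G,j], logical=[j,E,C,D,B,A,F,G]
After op 6 (rotate(+3)): offset=2, physical=[E,C,D,B,A,F,G,j], logical=[D,B,A,F,G,j,E,C]
After op 7 (swap(0, 7)): offset=2, physical=[E,D,C,B,A,F,G,j], logical=[C,B,A,F,G,j,E,D]
After op 8 (rotate(-1)): offset=1, physical=[E,D,C,B,A,F,G,j], logical=[D,C,B,A,F,G,j,E]
After op 9 (rotate(-2)): offset=7, physical=[E,D,C,B,A,F,G,j], logical=[j,E,D,C,B,A,F,G]
After op 10 (replace(0, 'h')): offset=7, physical=[E,D,C,B,A,F,G,h], logical=[h,E,D,C,B,A,F,G]

Answer: G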